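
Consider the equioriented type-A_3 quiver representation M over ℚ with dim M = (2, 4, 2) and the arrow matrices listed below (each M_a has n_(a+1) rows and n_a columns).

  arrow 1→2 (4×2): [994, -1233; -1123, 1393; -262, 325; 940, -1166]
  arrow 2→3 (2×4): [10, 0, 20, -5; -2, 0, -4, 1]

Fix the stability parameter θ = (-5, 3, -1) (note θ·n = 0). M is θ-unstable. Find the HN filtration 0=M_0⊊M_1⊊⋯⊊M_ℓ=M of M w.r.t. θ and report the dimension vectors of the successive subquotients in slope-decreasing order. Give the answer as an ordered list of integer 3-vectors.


Interval decomposition of M: I[1,2]^2, I[2,2], I[2,3], I[3,3].
HN type (ℓ=4): μ^(1)=3; μ^(2)=1; μ^(3)=-1; μ^(4)=-5

((0, 3, 0); (0, 1, 1); (0, 0, 1); (2, 0, 0))


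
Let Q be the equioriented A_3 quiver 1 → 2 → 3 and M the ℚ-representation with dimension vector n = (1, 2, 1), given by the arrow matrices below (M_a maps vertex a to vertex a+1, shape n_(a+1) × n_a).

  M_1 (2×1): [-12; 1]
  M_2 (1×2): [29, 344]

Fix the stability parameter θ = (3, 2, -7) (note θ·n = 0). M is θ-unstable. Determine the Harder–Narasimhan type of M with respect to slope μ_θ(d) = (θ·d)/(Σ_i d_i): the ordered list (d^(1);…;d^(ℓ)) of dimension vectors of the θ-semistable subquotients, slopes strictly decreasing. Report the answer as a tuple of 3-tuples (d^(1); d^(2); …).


Interval decomposition of M: I[1,3], I[2,2].
HN type (ℓ=2): μ^(1)=2; μ^(2)=-2/3

((0, 1, 0); (1, 1, 1))


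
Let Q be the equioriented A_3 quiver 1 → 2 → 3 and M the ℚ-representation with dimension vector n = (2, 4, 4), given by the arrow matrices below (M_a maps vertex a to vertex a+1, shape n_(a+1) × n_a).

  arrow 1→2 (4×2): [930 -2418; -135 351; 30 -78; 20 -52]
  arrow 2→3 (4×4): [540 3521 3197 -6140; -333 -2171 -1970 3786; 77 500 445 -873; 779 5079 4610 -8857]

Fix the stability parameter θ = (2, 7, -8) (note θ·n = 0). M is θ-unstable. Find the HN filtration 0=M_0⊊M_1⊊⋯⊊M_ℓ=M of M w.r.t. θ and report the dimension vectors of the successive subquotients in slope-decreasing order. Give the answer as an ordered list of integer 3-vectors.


Interval decomposition of M: I[1,1], I[1,3], I[2,2], I[2,3]^2, I[3,3].
HN type (ℓ=5): μ^(1)=7; μ^(2)=2; μ^(3)=1/3; μ^(4)=-1/2; μ^(5)=-8

((0, 1, 0); (1, 0, 0); (1, 1, 1); (0, 2, 2); (0, 0, 1))


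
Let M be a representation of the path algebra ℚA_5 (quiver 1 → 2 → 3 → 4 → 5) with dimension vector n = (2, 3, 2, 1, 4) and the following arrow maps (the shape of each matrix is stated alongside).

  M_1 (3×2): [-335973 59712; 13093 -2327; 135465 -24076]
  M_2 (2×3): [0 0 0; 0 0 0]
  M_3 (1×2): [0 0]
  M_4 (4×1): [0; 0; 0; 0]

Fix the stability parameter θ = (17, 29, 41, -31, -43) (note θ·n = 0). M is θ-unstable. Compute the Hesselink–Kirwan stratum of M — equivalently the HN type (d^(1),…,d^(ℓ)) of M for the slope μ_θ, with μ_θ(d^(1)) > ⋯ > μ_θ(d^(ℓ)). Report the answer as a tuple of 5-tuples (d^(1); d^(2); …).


Barcode: M ≅ I[1,2]^2, I[2,2], I[3,3]^2, I[4,4], I[5,5]^4. HN layers by μ_θ (5 steps, strictly decreasing):
  μ^(1)=41; μ^(2)=29; μ^(3)=17; μ^(4)=-31; μ^(5)=-43

((0, 0, 2, 0, 0); (0, 3, 0, 0, 0); (2, 0, 0, 0, 0); (0, 0, 0, 1, 0); (0, 0, 0, 0, 4))


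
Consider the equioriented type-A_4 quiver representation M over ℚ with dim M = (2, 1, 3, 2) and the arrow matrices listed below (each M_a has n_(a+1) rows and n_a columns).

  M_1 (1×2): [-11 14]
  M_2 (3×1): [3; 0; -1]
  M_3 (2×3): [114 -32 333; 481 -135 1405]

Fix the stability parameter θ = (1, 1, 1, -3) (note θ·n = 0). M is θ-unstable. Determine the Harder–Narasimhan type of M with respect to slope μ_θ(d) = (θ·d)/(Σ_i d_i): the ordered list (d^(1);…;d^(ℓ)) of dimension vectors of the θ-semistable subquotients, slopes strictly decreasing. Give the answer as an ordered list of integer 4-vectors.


Interval decomposition of M: I[1,1], I[1,4], I[3,3], I[3,4].
HN type (ℓ=3): μ^(1)=1; μ^(2)=0; μ^(3)=-1

((1, 0, 1, 0); (1, 1, 1, 1); (0, 0, 1, 1))


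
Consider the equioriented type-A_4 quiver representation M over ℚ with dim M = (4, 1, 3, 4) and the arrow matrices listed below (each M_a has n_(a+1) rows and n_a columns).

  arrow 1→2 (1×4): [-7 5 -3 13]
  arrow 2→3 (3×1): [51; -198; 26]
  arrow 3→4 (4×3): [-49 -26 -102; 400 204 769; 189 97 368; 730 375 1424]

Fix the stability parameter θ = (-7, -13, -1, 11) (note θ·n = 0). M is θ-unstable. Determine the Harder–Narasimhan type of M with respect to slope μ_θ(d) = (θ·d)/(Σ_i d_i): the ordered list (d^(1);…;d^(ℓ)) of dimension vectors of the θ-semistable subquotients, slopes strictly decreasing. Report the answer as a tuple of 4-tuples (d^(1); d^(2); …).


Barcode: M ≅ I[1,1]^3, I[1,4], I[3,4]^2, I[4,4]. HN layers by μ_θ (4 steps, strictly decreasing):
  μ^(1)=11; μ^(2)=-1; μ^(3)=-7; μ^(4)=-10

((0, 0, 0, 4); (0, 0, 3, 0); (3, 0, 0, 0); (1, 1, 0, 0))


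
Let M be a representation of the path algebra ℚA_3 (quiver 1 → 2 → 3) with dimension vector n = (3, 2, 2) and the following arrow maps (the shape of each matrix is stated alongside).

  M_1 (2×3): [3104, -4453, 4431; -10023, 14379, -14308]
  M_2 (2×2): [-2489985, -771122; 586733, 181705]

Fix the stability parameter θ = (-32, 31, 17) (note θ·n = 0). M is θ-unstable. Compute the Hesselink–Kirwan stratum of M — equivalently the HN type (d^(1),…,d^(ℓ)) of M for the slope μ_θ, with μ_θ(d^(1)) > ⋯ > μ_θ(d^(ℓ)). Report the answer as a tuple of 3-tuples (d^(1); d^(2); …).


Via rank(M_{q-1}∘⋯∘M_p): M ≅ I[1,1], I[1,3]^2.
μ_θ-semistable layers: μ^(1)=24; μ^(2)=-32

((0, 2, 2); (3, 0, 0))


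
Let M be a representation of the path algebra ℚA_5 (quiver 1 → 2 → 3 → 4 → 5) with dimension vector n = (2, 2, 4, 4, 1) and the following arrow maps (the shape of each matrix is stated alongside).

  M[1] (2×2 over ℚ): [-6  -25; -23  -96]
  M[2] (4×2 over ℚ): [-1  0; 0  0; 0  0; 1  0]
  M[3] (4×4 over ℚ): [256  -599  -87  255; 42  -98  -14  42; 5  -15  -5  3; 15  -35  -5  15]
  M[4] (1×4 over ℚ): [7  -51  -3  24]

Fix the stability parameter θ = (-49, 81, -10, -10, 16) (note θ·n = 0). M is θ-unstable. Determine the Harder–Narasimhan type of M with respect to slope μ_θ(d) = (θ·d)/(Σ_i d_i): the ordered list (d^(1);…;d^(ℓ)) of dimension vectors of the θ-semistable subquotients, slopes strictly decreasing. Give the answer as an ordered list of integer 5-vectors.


Via rank(M_{q-1}∘⋯∘M_p): M ≅ I[1,2], I[1,5], I[3,3]^2, I[3,4], I[4,4]^2.
μ_θ-semistable layers: μ^(1)=81; μ^(2)=77/4; μ^(3)=-10; μ^(4)=-49

((0, 1, 0, 0, 0); (0, 1, 1, 1, 1); (0, 0, 3, 3, 0); (2, 0, 0, 0, 0))


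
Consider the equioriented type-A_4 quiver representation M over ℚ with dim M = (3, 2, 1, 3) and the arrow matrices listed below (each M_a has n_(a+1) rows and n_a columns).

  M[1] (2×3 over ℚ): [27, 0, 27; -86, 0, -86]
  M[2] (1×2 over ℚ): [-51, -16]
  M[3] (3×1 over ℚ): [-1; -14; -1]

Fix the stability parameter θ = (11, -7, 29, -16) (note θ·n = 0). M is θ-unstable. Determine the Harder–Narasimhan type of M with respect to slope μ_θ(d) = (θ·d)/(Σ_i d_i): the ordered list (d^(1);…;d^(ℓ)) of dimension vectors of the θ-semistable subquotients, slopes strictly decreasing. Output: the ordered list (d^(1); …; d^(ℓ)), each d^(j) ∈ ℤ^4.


Interval decomposition of M: I[1,1]^2, I[1,4], I[2,2], I[4,4]^2.
HN type (ℓ=5): μ^(1)=11; μ^(2)=13/2; μ^(3)=2; μ^(4)=-7; μ^(5)=-16

((2, 0, 0, 0); (0, 0, 1, 1); (1, 1, 0, 0); (0, 1, 0, 0); (0, 0, 0, 2))


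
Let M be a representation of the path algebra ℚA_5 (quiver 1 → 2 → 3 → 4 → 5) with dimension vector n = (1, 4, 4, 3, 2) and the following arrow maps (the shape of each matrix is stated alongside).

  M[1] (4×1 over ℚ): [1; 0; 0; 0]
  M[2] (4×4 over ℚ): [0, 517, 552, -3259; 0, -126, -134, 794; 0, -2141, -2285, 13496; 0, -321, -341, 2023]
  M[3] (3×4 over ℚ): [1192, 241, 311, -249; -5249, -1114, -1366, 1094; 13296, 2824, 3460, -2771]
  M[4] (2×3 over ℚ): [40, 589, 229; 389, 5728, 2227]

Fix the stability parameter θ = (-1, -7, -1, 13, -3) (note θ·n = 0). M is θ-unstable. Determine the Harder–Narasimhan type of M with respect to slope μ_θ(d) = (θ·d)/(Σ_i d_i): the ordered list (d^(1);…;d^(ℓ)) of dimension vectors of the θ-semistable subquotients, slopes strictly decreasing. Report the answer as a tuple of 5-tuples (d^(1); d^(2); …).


Interval decomposition of M: I[1,2], I[2,4], I[2,5]^2, I[3,3].
HN type (ℓ=5): μ^(1)=13; μ^(2)=5; μ^(3)=-1; μ^(4)=-4; μ^(5)=-7

((0, 0, 0, 1, 0); (0, 0, 0, 2, 2); (0, 0, 4, 0, 0); (1, 1, 0, 0, 0); (0, 3, 0, 0, 0))


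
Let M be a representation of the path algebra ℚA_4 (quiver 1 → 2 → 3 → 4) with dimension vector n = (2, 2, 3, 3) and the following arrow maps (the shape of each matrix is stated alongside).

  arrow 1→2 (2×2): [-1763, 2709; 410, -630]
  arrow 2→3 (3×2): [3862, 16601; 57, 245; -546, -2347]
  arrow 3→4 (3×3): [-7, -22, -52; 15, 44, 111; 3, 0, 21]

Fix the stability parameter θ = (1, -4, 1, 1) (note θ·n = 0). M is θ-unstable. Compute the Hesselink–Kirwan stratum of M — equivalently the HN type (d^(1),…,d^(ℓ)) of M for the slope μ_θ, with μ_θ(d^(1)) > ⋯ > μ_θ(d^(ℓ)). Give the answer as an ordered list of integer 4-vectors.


Barcode: M ≅ I[1,1], I[1,4], I[2,4], I[3,3], I[4,4]. HN layers by μ_θ (3 steps, strictly decreasing):
  μ^(1)=1; μ^(2)=-3/2; μ^(3)=-4

((1, 0, 3, 3); (1, 1, 0, 0); (0, 1, 0, 0))


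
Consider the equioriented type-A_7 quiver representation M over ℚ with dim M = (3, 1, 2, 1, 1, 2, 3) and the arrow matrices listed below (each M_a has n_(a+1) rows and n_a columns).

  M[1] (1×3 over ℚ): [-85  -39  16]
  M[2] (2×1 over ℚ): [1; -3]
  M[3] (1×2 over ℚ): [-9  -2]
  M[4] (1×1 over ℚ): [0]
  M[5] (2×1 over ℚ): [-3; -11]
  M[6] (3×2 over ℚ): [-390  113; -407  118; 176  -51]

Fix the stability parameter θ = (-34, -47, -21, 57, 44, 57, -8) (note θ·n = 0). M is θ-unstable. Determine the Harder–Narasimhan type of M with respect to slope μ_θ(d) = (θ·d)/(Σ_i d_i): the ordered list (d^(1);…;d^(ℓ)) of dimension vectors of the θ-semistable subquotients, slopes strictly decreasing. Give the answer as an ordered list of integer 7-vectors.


Interval decomposition of M: I[1,1]^2, I[1,4], I[3,3], I[5,7], I[6,7], I[7,7].
HN type (ℓ=7): μ^(1)=57; μ^(2)=31; μ^(3)=49/2; μ^(4)=-8; μ^(5)=-21; μ^(6)=-34; μ^(7)=-81/2

((0, 0, 0, 1, 0, 0, 0); (0, 0, 0, 0, 1, 1, 1); (0, 0, 0, 0, 0, 1, 1); (0, 0, 0, 0, 0, 0, 1); (0, 0, 2, 0, 0, 0, 0); (2, 0, 0, 0, 0, 0, 0); (1, 1, 0, 0, 0, 0, 0))


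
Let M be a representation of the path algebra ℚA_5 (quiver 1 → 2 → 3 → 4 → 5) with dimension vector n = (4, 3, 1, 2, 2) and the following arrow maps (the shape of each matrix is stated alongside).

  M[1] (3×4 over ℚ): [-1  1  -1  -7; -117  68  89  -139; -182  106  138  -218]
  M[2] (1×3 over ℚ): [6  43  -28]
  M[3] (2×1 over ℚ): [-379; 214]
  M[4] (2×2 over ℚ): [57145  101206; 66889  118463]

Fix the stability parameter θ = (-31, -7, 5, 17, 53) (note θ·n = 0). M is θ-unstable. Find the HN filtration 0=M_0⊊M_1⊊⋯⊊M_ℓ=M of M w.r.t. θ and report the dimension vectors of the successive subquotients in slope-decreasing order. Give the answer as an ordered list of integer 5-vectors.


Interval decomposition of M: I[1,1], I[1,2]^2, I[1,5], I[4,5].
HN type (ℓ=5): μ^(1)=53; μ^(2)=17; μ^(3)=5; μ^(4)=-7; μ^(5)=-31

((0, 0, 0, 0, 2); (0, 0, 0, 2, 0); (0, 0, 1, 0, 0); (0, 3, 0, 0, 0); (4, 0, 0, 0, 0))


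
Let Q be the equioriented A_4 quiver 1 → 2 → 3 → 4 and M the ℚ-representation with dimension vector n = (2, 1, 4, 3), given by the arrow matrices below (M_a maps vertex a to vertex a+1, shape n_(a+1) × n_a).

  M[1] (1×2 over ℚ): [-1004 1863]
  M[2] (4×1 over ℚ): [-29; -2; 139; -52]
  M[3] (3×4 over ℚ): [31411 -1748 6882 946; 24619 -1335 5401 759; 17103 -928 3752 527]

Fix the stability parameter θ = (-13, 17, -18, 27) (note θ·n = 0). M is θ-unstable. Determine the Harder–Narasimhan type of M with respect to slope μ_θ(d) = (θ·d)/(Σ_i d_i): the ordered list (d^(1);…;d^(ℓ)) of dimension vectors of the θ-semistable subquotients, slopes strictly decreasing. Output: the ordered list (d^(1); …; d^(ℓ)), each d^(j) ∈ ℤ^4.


Via rank(M_{q-1}∘⋯∘M_p): M ≅ I[1,1], I[1,4], I[3,3], I[3,4]^2.
μ_θ-semistable layers: μ^(1)=27; μ^(2)=-1/2; μ^(3)=-13; μ^(4)=-18

((0, 0, 0, 3); (0, 1, 1, 0); (2, 0, 0, 0); (0, 0, 3, 0))


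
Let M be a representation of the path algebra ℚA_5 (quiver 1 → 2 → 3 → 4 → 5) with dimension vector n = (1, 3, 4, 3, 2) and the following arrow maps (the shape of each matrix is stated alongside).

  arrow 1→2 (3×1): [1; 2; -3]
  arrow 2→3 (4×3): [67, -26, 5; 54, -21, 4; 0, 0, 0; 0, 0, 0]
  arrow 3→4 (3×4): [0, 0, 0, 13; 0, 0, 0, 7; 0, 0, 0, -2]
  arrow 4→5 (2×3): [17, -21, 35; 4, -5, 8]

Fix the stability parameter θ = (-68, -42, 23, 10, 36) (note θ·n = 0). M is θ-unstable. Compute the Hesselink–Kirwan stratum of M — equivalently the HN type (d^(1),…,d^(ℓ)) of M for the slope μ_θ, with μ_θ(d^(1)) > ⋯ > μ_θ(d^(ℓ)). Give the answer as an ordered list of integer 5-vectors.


Interval decomposition of M: I[1,2], I[2,3]^2, I[3,3], I[3,5], I[4,4], I[4,5].
HN type (ℓ=6): μ^(1)=36; μ^(2)=23; μ^(3)=33/2; μ^(4)=10; μ^(5)=-42; μ^(6)=-68

((0, 0, 0, 0, 2); (0, 0, 3, 0, 0); (0, 0, 1, 1, 0); (0, 0, 0, 2, 0); (0, 3, 0, 0, 0); (1, 0, 0, 0, 0))


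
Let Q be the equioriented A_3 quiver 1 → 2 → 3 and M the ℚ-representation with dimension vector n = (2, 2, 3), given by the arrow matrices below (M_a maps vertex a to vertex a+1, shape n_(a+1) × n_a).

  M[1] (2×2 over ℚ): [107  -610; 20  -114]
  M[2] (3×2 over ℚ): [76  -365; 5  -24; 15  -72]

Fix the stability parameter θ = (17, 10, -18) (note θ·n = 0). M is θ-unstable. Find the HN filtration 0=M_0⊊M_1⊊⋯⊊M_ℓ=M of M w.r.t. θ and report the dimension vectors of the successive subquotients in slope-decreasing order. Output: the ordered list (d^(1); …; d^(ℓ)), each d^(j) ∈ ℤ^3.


Interval decomposition of M: I[1,3]^2, I[3,3].
HN type (ℓ=2): μ^(1)=3; μ^(2)=-18

((2, 2, 2); (0, 0, 1))


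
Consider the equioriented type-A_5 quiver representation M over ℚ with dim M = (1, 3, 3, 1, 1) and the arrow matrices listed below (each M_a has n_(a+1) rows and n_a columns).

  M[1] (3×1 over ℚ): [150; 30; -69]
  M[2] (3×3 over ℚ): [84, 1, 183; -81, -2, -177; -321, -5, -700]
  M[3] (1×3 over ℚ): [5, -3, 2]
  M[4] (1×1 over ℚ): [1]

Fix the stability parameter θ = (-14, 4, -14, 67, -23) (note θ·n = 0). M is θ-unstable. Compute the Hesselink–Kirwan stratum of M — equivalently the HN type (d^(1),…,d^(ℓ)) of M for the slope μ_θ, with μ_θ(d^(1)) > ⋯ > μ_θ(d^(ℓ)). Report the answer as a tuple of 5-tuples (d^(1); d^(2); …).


Interval decomposition of M: I[1,5], I[2,3]^2.
HN type (ℓ=3): μ^(1)=22; μ^(2)=-5; μ^(3)=-14

((0, 0, 0, 1, 1); (0, 3, 3, 0, 0); (1, 0, 0, 0, 0))


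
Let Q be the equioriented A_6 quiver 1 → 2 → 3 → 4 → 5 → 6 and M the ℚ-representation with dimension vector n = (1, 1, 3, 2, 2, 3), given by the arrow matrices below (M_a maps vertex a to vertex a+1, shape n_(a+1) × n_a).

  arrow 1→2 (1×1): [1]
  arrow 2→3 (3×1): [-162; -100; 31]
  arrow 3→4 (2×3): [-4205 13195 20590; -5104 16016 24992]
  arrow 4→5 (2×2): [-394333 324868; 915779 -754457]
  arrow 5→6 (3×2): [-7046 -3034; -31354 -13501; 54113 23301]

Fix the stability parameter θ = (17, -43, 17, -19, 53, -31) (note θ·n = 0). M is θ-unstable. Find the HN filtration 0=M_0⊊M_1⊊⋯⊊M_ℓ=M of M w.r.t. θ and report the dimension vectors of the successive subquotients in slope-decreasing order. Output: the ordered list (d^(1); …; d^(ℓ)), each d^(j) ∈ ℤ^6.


Interval decomposition of M: I[1,3], I[3,3], I[3,6], I[4,6], I[6,6].
HN type (ℓ=6): μ^(1)=17; μ^(2)=11; μ^(3)=-1; μ^(4)=-13; μ^(5)=-19; μ^(6)=-31

((0, 0, 2, 0, 0, 0); (0, 0, 0, 0, 2, 2); (0, 0, 1, 1, 0, 0); (1, 1, 0, 0, 0, 0); (0, 0, 0, 1, 0, 0); (0, 0, 0, 0, 0, 1))


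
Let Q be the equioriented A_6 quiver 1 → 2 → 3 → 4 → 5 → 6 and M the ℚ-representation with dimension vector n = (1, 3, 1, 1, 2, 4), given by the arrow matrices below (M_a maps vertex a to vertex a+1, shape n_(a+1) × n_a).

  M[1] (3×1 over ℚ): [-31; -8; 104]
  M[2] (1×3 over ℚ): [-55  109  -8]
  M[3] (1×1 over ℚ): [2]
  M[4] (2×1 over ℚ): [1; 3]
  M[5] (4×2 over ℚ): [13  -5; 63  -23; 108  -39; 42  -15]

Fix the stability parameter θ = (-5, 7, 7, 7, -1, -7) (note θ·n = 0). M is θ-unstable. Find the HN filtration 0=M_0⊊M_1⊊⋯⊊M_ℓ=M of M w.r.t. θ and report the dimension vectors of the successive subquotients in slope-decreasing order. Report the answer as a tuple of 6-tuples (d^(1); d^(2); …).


Interval decomposition of M: I[1,6], I[2,2]^2, I[5,6], I[6,6]^2.
HN type (ℓ=5): μ^(1)=7; μ^(2)=13/5; μ^(3)=-4; μ^(4)=-5; μ^(5)=-7

((0, 2, 0, 0, 0, 0); (0, 1, 1, 1, 1, 1); (0, 0, 0, 0, 1, 1); (1, 0, 0, 0, 0, 0); (0, 0, 0, 0, 0, 2))


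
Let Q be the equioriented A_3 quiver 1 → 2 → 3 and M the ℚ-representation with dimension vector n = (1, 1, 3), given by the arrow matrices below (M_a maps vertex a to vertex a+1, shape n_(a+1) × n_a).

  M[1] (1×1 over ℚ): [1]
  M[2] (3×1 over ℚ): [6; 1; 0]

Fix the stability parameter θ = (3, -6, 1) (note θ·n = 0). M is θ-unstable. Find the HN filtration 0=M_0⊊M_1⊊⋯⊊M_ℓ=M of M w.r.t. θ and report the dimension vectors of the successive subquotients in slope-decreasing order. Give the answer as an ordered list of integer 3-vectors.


Barcode: M ≅ I[1,3], I[3,3]^2. HN layers by μ_θ (2 steps, strictly decreasing):
  μ^(1)=1; μ^(2)=-3/2

((0, 0, 3); (1, 1, 0))


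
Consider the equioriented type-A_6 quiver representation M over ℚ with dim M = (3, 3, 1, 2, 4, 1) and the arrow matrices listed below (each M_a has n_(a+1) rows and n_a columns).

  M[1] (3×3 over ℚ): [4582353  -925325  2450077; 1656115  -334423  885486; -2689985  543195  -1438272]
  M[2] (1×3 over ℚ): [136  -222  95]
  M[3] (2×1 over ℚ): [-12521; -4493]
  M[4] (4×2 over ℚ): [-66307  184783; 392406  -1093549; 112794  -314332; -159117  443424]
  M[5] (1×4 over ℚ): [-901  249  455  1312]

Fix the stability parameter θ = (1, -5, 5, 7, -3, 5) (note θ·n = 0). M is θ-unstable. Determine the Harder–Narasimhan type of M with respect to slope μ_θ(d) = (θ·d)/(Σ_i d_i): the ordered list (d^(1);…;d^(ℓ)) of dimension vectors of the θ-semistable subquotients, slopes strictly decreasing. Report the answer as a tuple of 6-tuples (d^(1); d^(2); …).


Interval decomposition of M: I[1,2]^2, I[1,6], I[4,5], I[5,5]^2.
HN type (ℓ=5): μ^(1)=5; μ^(2)=3; μ^(3)=2; μ^(4)=-2; μ^(5)=-3

((0, 0, 0, 0, 0, 1); (0, 0, 1, 1, 1, 0); (0, 0, 0, 1, 1, 0); (3, 3, 0, 0, 0, 0); (0, 0, 0, 0, 2, 0))


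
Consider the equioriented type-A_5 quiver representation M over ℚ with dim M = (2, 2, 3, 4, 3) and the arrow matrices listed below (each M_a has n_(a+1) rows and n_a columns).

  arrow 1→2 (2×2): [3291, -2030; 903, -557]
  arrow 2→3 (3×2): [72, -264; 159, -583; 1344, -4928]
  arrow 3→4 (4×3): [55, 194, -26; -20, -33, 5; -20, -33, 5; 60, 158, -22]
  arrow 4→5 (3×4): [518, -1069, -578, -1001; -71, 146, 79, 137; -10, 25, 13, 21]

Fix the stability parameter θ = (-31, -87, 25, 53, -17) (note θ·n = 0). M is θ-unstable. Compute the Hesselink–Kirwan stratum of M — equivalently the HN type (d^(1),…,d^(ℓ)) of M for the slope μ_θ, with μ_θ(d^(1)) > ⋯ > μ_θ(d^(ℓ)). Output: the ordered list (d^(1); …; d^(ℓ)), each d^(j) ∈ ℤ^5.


Interval decomposition of M: I[1,2], I[1,5], I[3,3], I[3,5], I[4,4], I[4,5].
HN type (ℓ=5): μ^(1)=53; μ^(2)=25; μ^(3)=61/3; μ^(4)=18; μ^(5)=-59

((0, 0, 0, 1, 0); (0, 0, 1, 0, 0); (0, 0, 2, 2, 2); (0, 0, 0, 1, 1); (2, 2, 0, 0, 0))


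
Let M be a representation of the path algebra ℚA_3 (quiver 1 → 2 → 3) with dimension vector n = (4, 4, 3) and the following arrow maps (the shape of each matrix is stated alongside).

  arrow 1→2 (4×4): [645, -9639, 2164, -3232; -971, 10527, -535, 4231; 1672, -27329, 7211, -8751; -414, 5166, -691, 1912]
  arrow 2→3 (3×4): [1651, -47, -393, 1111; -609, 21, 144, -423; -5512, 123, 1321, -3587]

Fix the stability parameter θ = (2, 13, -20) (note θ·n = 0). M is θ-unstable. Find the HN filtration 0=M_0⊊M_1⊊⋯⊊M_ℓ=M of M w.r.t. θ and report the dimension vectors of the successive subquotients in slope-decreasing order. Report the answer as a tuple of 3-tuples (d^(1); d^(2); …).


Barcode: M ≅ I[1,2], I[1,3]^3. HN layers by μ_θ (3 steps, strictly decreasing):
  μ^(1)=13; μ^(2)=2; μ^(3)=-5/3

((0, 1, 0); (1, 0, 0); (3, 3, 3))


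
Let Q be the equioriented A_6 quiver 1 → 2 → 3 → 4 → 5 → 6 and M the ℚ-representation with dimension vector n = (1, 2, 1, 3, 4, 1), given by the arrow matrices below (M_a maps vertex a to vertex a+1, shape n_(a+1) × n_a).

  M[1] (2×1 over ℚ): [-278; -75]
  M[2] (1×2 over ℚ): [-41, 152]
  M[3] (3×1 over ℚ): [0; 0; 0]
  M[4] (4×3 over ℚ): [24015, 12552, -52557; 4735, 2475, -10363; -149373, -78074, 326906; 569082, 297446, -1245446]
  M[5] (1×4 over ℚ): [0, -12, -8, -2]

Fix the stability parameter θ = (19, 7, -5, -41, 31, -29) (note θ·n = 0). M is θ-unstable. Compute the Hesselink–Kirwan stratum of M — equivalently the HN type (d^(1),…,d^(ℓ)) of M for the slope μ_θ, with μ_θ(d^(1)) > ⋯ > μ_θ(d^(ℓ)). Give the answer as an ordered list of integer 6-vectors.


Barcode: M ≅ I[1,3], I[2,2], I[4,5]^3, I[5,6]. HN layers by μ_θ (4 steps, strictly decreasing):
  μ^(1)=31; μ^(2)=7; μ^(3)=1; μ^(4)=-41

((0, 0, 0, 0, 3, 0); (1, 2, 1, 0, 0, 0); (0, 0, 0, 0, 1, 1); (0, 0, 0, 3, 0, 0))


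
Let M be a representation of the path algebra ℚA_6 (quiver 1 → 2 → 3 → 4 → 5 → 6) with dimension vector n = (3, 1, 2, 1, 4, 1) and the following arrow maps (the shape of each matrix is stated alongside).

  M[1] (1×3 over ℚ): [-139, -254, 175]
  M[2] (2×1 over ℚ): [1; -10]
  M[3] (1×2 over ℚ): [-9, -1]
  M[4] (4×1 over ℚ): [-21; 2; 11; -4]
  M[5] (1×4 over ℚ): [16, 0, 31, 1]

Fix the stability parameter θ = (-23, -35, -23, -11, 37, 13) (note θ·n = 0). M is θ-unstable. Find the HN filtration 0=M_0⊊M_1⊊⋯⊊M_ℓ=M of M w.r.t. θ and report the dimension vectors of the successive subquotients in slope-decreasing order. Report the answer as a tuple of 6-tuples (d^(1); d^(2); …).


Barcode: M ≅ I[1,1]^2, I[1,6], I[3,3], I[5,5]^3. HN layers by μ_θ (5 steps, strictly decreasing):
  μ^(1)=37; μ^(2)=25; μ^(3)=-11; μ^(4)=-23; μ^(5)=-29

((0, 0, 0, 0, 3, 0); (0, 0, 0, 0, 1, 1); (0, 0, 0, 1, 0, 0); (2, 0, 2, 0, 0, 0); (1, 1, 0, 0, 0, 0))


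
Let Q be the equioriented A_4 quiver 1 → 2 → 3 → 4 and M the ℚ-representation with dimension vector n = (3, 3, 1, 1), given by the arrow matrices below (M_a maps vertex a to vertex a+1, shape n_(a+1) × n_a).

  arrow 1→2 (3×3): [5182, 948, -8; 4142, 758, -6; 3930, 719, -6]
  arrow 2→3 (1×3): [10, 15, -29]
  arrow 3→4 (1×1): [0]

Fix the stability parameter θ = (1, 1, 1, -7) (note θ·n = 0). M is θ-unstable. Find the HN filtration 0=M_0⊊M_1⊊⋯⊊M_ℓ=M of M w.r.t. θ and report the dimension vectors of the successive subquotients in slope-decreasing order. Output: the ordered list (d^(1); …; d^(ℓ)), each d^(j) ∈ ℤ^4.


Via rank(M_{q-1}∘⋯∘M_p): M ≅ I[1,2]^2, I[1,3], I[4,4].
μ_θ-semistable layers: μ^(1)=1; μ^(2)=-7

((3, 3, 1, 0); (0, 0, 0, 1))


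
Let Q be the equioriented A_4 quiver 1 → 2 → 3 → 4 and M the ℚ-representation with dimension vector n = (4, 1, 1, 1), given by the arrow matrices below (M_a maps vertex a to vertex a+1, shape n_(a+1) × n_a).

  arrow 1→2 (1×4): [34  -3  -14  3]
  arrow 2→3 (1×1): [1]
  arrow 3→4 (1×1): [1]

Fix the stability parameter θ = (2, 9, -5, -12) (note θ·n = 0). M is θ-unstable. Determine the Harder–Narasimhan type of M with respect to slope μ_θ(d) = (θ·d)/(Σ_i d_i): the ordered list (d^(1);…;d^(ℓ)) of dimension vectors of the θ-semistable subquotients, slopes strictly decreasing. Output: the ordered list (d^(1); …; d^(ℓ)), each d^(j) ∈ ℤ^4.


Interval decomposition of M: I[1,1]^3, I[1,4].
HN type (ℓ=2): μ^(1)=2; μ^(2)=-3/2

((3, 0, 0, 0); (1, 1, 1, 1))


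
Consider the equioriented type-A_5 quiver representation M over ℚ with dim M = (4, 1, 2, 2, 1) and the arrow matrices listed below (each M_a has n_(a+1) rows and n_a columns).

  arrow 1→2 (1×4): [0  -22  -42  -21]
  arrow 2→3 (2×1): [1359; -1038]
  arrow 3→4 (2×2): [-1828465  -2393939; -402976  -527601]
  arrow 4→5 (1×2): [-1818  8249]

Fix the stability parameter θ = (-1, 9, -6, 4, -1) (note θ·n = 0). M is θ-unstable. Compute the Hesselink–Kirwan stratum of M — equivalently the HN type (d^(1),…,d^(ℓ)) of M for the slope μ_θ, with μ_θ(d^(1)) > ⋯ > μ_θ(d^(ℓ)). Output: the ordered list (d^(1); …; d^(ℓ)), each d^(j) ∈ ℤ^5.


Via rank(M_{q-1}∘⋯∘M_p): M ≅ I[1,1]^3, I[1,4], I[3,5].
μ_θ-semistable layers: μ^(1)=4; μ^(2)=3/2; μ^(3)=-1; μ^(4)=-6

((0, 0, 0, 1, 0); (0, 1, 1, 1, 1); (4, 0, 0, 0, 0); (0, 0, 1, 0, 0))


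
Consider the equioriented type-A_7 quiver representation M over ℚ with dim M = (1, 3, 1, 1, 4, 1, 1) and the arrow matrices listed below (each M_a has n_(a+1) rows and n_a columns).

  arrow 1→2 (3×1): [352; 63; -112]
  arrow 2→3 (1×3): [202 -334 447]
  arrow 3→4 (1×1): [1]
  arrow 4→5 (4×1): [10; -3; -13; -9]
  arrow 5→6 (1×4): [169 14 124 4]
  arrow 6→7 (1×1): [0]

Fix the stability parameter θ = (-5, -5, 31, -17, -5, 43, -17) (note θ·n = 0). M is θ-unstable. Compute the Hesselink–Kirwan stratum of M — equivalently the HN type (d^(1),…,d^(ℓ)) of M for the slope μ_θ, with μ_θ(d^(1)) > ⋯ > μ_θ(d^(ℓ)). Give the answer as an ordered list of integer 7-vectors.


Barcode: M ≅ I[1,5], I[2,2]^2, I[5,5]^2, I[5,6], I[7,7]. HN layers by μ_θ (4 steps, strictly decreasing):
  μ^(1)=43; μ^(2)=3; μ^(3)=-5; μ^(4)=-17

((0, 0, 0, 0, 0, 1, 0); (0, 0, 1, 1, 1, 0, 0); (1, 3, 0, 0, 3, 0, 0); (0, 0, 0, 0, 0, 0, 1))


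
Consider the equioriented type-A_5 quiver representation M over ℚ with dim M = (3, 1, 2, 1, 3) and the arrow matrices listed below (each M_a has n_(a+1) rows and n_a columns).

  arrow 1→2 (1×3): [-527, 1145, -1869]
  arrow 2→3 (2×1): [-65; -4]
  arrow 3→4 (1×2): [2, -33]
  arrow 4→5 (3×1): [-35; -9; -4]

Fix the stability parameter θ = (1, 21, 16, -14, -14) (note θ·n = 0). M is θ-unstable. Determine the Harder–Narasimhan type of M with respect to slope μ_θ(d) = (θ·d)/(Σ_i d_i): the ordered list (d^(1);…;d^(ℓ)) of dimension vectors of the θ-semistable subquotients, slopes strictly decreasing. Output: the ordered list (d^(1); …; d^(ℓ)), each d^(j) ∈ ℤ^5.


Barcode: M ≅ I[1,1]^2, I[1,5], I[3,3], I[5,5]^2. HN layers by μ_θ (4 steps, strictly decreasing):
  μ^(1)=16; μ^(2)=9/4; μ^(3)=1; μ^(4)=-14

((0, 0, 1, 0, 0); (0, 1, 1, 1, 1); (3, 0, 0, 0, 0); (0, 0, 0, 0, 2))


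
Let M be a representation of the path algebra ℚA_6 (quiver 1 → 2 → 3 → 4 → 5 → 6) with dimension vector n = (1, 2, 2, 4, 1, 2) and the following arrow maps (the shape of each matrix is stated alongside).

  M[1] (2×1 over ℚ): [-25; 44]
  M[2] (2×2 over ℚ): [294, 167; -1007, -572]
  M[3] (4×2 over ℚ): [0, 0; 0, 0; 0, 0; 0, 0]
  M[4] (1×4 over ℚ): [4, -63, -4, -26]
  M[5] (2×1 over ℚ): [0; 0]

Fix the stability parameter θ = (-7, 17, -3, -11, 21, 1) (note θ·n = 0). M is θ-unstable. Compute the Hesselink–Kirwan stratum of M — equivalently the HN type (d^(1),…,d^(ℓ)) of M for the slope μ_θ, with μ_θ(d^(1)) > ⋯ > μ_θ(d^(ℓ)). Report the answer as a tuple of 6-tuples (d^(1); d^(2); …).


Barcode: M ≅ I[1,3], I[2,3], I[4,4]^3, I[4,5], I[6,6]^2. HN layers by μ_θ (5 steps, strictly decreasing):
  μ^(1)=21; μ^(2)=7; μ^(3)=1; μ^(4)=-7; μ^(5)=-11

((0, 0, 0, 0, 1, 0); (0, 2, 2, 0, 0, 0); (0, 0, 0, 0, 0, 2); (1, 0, 0, 0, 0, 0); (0, 0, 0, 4, 0, 0))


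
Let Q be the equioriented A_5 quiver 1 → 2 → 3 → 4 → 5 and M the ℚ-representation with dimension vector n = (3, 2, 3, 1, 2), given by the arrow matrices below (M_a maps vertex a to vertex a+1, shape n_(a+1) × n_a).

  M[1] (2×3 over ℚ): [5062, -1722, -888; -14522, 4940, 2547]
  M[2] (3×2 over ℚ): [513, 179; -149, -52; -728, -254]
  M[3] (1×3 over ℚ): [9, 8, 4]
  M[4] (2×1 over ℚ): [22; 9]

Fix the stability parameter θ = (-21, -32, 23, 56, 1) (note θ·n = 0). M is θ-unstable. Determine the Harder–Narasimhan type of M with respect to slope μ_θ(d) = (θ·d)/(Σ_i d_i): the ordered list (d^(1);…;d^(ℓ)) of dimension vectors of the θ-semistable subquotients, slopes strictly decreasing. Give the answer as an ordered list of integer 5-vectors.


Interval decomposition of M: I[1,1], I[1,3], I[1,5], I[3,3], I[5,5].
HN type (ℓ=5): μ^(1)=57/2; μ^(2)=23; μ^(3)=1; μ^(4)=-21; μ^(5)=-53/2

((0, 0, 0, 1, 1); (0, 0, 3, 0, 0); (0, 0, 0, 0, 1); (1, 0, 0, 0, 0); (2, 2, 0, 0, 0))


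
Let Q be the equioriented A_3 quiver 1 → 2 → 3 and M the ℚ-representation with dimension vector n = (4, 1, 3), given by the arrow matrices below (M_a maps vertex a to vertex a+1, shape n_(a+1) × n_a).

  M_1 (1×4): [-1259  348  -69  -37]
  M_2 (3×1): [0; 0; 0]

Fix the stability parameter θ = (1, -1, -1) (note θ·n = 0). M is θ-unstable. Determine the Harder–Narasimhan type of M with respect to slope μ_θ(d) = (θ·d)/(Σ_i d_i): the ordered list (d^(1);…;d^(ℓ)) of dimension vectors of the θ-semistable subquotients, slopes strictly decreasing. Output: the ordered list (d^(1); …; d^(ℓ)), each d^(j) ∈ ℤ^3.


Interval decomposition of M: I[1,1]^3, I[1,2], I[3,3]^3.
HN type (ℓ=3): μ^(1)=1; μ^(2)=0; μ^(3)=-1

((3, 0, 0); (1, 1, 0); (0, 0, 3))


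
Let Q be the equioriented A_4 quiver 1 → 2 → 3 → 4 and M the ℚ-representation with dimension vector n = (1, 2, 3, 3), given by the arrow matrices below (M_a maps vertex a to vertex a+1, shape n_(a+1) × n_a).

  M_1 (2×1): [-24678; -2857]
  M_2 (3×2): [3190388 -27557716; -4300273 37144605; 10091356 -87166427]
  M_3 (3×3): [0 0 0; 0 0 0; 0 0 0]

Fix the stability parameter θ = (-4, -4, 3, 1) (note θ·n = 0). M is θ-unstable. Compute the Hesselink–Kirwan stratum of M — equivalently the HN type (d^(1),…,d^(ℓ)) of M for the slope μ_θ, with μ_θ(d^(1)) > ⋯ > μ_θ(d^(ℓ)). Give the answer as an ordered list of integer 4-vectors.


Interval decomposition of M: I[1,3], I[2,3], I[3,3], I[4,4]^3.
HN type (ℓ=3): μ^(1)=3; μ^(2)=1; μ^(3)=-4

((0, 0, 3, 0); (0, 0, 0, 3); (1, 2, 0, 0))


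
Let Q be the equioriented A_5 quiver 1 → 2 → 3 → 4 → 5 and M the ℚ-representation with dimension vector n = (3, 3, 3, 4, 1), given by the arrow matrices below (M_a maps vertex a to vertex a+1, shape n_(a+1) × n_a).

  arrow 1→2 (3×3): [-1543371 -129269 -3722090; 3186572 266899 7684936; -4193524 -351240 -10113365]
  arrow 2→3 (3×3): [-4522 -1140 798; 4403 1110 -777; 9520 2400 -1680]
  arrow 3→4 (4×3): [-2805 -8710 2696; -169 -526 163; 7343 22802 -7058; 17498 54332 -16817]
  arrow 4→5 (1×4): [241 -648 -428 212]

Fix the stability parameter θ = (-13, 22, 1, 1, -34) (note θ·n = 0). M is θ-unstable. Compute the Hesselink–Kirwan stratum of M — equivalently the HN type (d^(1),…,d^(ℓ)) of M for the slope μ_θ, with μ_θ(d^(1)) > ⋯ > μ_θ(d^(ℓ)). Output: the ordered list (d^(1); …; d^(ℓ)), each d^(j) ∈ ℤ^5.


Via rank(M_{q-1}∘⋯∘M_p): M ≅ I[1,2]^2, I[1,3], I[3,4], I[3,5], I[4,4]^2.
μ_θ-semistable layers: μ^(1)=22; μ^(2)=23/2; μ^(3)=1; μ^(4)=-32/3; μ^(5)=-13

((0, 2, 0, 0, 0); (0, 1, 1, 0, 0); (0, 0, 1, 3, 0); (0, 0, 1, 1, 1); (3, 0, 0, 0, 0))


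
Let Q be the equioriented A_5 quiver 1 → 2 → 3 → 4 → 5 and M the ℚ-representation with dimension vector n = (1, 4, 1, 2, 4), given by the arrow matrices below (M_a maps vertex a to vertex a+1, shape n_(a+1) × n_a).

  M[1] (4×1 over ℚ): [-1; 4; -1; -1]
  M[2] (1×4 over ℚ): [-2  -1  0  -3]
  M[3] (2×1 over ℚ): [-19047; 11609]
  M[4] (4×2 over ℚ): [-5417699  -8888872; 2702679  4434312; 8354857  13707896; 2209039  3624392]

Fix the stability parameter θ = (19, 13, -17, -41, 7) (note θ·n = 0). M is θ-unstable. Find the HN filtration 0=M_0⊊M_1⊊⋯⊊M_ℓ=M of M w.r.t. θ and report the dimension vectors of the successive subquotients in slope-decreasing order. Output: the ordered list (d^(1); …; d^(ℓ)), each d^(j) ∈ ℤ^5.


Interval decomposition of M: I[1,5], I[2,2]^3, I[4,4], I[5,5]^3.
HN type (ℓ=4): μ^(1)=13; μ^(2)=7; μ^(3)=-13/2; μ^(4)=-41

((0, 3, 0, 0, 0); (0, 0, 0, 0, 4); (1, 1, 1, 1, 0); (0, 0, 0, 1, 0))


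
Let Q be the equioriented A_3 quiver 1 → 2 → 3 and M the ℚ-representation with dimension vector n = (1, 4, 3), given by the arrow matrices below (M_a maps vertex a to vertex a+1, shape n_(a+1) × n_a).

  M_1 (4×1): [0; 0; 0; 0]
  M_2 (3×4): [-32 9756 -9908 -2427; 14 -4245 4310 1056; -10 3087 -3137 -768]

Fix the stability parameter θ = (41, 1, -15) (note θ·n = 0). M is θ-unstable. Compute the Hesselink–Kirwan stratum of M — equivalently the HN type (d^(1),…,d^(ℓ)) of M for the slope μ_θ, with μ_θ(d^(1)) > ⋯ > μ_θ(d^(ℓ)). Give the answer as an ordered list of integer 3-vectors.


Via rank(M_{q-1}∘⋯∘M_p): M ≅ I[1,1], I[2,2], I[2,3]^3.
μ_θ-semistable layers: μ^(1)=41; μ^(2)=1; μ^(3)=-7

((1, 0, 0); (0, 1, 0); (0, 3, 3))


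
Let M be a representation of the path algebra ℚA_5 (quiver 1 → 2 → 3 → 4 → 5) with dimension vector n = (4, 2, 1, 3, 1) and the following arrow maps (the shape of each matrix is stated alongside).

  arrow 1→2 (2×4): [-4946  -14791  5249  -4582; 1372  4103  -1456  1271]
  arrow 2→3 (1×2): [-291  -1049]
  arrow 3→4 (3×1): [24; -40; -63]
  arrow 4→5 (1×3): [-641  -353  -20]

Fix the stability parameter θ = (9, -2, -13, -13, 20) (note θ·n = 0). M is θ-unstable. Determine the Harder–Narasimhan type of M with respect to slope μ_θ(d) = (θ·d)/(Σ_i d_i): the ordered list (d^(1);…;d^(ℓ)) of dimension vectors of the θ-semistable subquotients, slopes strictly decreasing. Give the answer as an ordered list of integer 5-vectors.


Via rank(M_{q-1}∘⋯∘M_p): M ≅ I[1,1]^2, I[1,2], I[1,5], I[4,4]^2.
μ_θ-semistable layers: μ^(1)=20; μ^(2)=9; μ^(3)=7/2; μ^(4)=-19/4; μ^(5)=-13

((0, 0, 0, 0, 1); (2, 0, 0, 0, 0); (1, 1, 0, 0, 0); (1, 1, 1, 1, 0); (0, 0, 0, 2, 0))


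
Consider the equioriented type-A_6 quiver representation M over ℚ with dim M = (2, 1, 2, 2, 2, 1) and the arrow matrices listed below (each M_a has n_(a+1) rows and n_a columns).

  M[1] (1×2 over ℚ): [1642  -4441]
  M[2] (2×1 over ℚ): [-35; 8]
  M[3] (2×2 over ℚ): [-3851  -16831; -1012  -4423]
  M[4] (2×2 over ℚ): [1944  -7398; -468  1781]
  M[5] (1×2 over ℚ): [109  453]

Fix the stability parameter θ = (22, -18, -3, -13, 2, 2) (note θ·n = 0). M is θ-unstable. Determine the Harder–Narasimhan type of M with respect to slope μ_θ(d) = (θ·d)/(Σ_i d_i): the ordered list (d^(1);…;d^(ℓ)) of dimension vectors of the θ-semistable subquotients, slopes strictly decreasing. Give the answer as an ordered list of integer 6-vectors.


Via rank(M_{q-1}∘⋯∘M_p): M ≅ I[1,1], I[1,4], I[3,6], I[5,5].
μ_θ-semistable layers: μ^(1)=22; μ^(2)=2; μ^(3)=-3; μ^(4)=-8

((1, 0, 0, 0, 0, 0); (0, 0, 0, 0, 2, 1); (1, 1, 1, 1, 0, 0); (0, 0, 1, 1, 0, 0))


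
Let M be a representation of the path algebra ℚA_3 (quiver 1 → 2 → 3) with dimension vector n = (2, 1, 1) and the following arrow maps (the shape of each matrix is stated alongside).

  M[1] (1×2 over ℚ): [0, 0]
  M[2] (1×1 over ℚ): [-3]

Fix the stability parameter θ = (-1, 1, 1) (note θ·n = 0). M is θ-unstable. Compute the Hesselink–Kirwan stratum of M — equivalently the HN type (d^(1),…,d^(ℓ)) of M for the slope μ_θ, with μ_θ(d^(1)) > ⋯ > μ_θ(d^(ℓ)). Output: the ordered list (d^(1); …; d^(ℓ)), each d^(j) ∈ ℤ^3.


Interval decomposition of M: I[1,1]^2, I[2,3].
HN type (ℓ=2): μ^(1)=1; μ^(2)=-1

((0, 1, 1); (2, 0, 0))


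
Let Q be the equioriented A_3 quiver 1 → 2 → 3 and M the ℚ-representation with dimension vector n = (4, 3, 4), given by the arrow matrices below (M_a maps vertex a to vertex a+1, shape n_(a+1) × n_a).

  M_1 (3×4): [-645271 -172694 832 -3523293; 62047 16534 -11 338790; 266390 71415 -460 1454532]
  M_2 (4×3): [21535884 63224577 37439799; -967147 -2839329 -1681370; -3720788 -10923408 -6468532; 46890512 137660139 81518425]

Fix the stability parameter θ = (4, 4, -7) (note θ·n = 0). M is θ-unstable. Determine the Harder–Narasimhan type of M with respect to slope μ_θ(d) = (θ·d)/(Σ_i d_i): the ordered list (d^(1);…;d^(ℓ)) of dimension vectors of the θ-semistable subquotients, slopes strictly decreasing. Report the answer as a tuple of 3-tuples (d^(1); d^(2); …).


Via rank(M_{q-1}∘⋯∘M_p): M ≅ I[1,1], I[1,2], I[1,3]^2, I[3,3]^2.
μ_θ-semistable layers: μ^(1)=4; μ^(2)=1/3; μ^(3)=-7

((2, 1, 0); (2, 2, 2); (0, 0, 2))


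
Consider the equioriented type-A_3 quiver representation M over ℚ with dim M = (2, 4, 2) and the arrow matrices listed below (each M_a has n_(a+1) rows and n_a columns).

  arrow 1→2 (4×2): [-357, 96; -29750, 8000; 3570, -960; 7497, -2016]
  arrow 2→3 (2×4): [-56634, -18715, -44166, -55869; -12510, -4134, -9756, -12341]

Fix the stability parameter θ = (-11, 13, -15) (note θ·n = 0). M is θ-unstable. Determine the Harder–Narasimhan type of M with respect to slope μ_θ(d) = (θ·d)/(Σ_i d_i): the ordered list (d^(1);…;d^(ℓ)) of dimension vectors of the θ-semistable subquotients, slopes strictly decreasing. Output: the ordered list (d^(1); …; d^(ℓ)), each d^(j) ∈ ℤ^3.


Barcode: M ≅ I[1,1], I[1,3], I[2,2]^2, I[2,3]. HN layers by μ_θ (3 steps, strictly decreasing):
  μ^(1)=13; μ^(2)=-1; μ^(3)=-11

((0, 2, 0); (0, 2, 2); (2, 0, 0))


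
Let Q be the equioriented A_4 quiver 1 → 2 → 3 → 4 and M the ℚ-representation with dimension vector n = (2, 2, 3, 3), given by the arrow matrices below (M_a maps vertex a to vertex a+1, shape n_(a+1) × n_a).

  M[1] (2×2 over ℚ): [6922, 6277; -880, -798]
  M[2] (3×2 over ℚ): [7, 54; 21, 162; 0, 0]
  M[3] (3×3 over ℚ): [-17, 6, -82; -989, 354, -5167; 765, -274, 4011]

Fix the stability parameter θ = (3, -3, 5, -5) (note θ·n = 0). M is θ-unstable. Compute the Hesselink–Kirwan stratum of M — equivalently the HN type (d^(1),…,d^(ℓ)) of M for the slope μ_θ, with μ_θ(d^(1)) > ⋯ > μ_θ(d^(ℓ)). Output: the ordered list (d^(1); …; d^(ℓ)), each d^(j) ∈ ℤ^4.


Barcode: M ≅ I[1,2], I[1,4], I[3,3], I[3,4], I[4,4]. HN layers by μ_θ (3 steps, strictly decreasing):
  μ^(1)=5; μ^(2)=0; μ^(3)=-5

((0, 0, 1, 0); (2, 2, 2, 2); (0, 0, 0, 1))


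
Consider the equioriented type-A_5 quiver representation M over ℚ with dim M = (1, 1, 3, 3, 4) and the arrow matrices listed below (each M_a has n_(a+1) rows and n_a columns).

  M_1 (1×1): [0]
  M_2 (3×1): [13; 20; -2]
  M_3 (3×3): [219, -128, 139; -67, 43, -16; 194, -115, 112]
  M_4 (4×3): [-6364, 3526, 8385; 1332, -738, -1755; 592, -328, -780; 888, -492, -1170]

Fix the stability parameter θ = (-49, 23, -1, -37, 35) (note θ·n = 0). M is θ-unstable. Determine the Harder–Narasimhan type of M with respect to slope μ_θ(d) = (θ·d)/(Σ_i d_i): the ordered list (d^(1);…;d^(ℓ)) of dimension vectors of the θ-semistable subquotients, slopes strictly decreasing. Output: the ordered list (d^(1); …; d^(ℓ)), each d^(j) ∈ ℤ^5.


Interval decomposition of M: I[1,1], I[2,4], I[3,4], I[3,5], I[5,5]^3.
HN type (ℓ=4): μ^(1)=35; μ^(2)=-5; μ^(3)=-19; μ^(4)=-49

((0, 0, 0, 0, 4); (0, 1, 1, 1, 0); (0, 0, 2, 2, 0); (1, 0, 0, 0, 0))


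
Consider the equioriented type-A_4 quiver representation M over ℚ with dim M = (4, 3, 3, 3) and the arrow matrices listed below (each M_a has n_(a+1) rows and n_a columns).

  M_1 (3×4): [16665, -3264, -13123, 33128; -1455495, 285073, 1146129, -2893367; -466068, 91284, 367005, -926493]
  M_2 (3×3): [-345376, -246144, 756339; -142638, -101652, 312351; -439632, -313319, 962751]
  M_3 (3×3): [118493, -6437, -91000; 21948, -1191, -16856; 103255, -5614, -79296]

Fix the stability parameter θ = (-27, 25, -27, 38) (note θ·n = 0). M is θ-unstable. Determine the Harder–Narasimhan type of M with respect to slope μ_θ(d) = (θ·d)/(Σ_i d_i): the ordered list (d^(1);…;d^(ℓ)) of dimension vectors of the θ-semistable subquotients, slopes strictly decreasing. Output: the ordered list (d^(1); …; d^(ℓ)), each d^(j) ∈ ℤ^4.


Via rank(M_{q-1}∘⋯∘M_p): M ≅ I[1,1], I[1,3], I[1,4]^2, I[4,4].
μ_θ-semistable layers: μ^(1)=38; μ^(2)=-1; μ^(3)=-27

((0, 0, 0, 3); (0, 3, 3, 0); (4, 0, 0, 0))
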